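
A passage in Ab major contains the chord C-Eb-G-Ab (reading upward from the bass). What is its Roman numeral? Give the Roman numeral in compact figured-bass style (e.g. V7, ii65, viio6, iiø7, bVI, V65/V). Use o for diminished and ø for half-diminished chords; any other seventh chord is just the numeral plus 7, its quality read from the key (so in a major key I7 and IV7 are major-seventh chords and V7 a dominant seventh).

The pitches Ab-C-Eb-G form a major seventh chord rooted on Ab.
In Ab major, Ab is the tonic; the diatonic major seventh chord there is I7.
With C in the bass the chord is in first inversion, so the figured bass is 65.

I65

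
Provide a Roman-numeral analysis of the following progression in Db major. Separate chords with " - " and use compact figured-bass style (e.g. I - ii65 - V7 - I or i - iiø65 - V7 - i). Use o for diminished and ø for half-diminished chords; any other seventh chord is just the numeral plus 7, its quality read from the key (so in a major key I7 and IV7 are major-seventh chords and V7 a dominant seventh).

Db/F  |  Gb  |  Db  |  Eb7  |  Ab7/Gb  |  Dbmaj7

Db/F: root Db is the tonic; major triad there is I6.
Gb has root Gb, degree 4 in Db major, so IV.
Db: root Db is the tonic; major triad there is I.
Eb7 is the secondary dominant of V (dominant seventh chord on Eb): V7/V.
Ab7/Gb has root Ab, degree 5 in Db major, so V42.
Dbmaj7: major seventh chord on Db = scale degree 1 → I7.

I6 - IV - I - V7/V - V42 - I7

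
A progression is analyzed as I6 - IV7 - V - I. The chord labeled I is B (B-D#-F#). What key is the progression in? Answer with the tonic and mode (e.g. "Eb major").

The anchor chord is a major triad on B, labeled I.
If B is scale degree 1 and the mode makes that degree carry a major triad, the tonic is B and the mode is major.

B major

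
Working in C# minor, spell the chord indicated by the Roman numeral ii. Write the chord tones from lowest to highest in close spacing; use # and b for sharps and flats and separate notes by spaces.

Scale degree 2 in C# minor is D#; here the chord built on it is altered to a minor triad. ii is the minor supertonic, borrowed from the parallel major (the Dorian ii).
So the chord is D#-F#-A#, a minor triad.

D# F# A#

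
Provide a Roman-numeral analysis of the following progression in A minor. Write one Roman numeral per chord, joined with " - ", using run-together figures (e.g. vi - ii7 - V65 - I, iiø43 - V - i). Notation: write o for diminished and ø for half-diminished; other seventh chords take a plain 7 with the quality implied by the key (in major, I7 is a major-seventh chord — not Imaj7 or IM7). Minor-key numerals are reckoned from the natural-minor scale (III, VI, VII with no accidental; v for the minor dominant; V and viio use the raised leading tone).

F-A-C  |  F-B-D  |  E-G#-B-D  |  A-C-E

VI - iio64 - V7 - i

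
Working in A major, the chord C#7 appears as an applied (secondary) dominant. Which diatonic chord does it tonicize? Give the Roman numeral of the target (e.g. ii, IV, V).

vi

The chord is a dominant seventh chord on C#.
A dominant resolves down a perfect fifth: C# → F#. In A major, F# is scale degree 6, i.e. vi.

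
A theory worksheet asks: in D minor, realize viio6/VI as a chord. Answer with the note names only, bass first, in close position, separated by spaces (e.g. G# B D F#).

The slash marks an applied leading-tone chord: viio of VI. In D minor, VI is Bb, so the leading tone to it is A, a half step below.
Building a diminished triad on A gives A-C-Eb.
The figured bass 6 indicates first inversion, placing the third (C) in the bass: C-Eb-A.

C Eb A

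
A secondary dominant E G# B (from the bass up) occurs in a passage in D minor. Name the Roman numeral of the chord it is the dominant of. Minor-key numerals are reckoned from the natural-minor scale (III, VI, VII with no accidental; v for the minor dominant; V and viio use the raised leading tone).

V

The chord is a major triad on E.
A dominant resolves down a perfect fifth: E → A. In D minor, A is scale degree 5, i.e. V.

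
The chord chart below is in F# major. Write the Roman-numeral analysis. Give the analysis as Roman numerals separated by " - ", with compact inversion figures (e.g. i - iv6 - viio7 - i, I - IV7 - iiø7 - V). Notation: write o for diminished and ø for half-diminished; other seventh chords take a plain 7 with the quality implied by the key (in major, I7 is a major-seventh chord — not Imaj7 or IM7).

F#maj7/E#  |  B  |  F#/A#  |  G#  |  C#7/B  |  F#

I42 - IV - I6 - V/V - V42 - I

F#maj7/E#: root F# is the tonic; major seventh chord there is I42.
B: root B is the subdominant; major triad there is IV.
F#/A# has root F#, degree 1 in F# major, so I6.
G# is the secondary dominant of V (major triad on G#): V/V.
C#7/B: dominant seventh chord on C# = scale degree 5 → V42.
F# has root F#, degree 1 in F# major, so I.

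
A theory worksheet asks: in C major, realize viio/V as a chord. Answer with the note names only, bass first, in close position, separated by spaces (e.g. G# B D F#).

F# A C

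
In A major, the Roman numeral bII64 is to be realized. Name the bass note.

F

bII in A major has root Bb; the chord is Bb-D-F.
The figure 64 means second inversion — the fifth is in the bass.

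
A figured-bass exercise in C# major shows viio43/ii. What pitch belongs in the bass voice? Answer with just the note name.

The applied chord viio43/ii is rooted on C##: C##-E#-G#-B.
The figure 43 means second inversion — the fifth is in the bass.

G#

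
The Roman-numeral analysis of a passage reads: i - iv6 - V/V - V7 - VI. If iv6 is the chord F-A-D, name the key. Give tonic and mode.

A minor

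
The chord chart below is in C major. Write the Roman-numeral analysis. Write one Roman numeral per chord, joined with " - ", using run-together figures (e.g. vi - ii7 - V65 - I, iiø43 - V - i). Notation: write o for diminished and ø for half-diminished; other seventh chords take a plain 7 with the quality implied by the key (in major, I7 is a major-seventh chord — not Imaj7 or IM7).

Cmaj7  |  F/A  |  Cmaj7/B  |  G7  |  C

I7 - IV6 - I42 - V7 - I

Cmaj7: major seventh chord on C = scale degree 1 → I7.
F/A has root F, degree 4 in C major, so IV6.
Cmaj7/B: root C is the tonic; major seventh chord there is I42.
G7: dominant seventh chord on G = scale degree 5 → V7.
C: major triad on C = scale degree 1 → I.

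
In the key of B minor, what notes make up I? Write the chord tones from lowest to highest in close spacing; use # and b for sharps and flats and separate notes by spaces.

Scale degree 1 in B minor is B; here the chord built on it is altered to a major triad. I is the major tonic (Picardy third), borrowed from the parallel major.
So the chord is B-D#-F#, a major triad.

B D# F#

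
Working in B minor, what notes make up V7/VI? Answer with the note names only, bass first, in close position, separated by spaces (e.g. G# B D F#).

V7/VI is a secondary dominant — the dominant seventh of VI. VI in B minor is G, so the applied chord's root is D, a perfect fifth above.
Building a dominant seventh chord on D gives D-F#-A-C.

D F# A C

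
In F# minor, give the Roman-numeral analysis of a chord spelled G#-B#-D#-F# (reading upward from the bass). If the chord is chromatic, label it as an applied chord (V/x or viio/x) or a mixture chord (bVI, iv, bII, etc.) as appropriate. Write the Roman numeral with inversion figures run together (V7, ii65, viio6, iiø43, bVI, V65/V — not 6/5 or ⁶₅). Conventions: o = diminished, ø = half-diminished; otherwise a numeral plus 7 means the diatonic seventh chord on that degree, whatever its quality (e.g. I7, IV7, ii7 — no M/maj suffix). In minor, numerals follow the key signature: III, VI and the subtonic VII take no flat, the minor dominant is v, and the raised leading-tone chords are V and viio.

Stacked in thirds the chord is G#-B#-D#-F#: a dominant seventh chord on G#.
G# is not a diatonic chord root with this quality in F# minor, but it lies a perfect fifth above C# (V), so the chord functions as an applied dominant of V.

V7/V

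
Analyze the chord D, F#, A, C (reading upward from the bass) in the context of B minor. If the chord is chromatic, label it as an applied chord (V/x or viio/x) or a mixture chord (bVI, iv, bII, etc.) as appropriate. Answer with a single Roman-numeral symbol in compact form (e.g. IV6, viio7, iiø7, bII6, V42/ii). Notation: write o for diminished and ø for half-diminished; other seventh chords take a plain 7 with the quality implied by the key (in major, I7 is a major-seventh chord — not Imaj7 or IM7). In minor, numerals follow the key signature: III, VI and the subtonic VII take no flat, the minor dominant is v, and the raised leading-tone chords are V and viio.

V7/VI

Stacked in thirds the chord is D-F#-A-C: a dominant seventh chord on D.
D is not a diatonic chord root with this quality in B minor, but it lies a perfect fifth above G (VI), so the chord functions as an applied dominant of VI.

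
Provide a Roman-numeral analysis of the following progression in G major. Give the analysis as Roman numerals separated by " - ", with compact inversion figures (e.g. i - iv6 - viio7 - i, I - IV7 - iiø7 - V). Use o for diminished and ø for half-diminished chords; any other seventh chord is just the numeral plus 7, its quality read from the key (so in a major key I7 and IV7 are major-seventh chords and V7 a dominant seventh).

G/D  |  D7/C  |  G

I64 - V42 - I

G/D: root G is the tonic; major triad there is I64.
D7/C: root D is the dominant; dominant seventh chord there is V42.
G: root G is the tonic; major triad there is I.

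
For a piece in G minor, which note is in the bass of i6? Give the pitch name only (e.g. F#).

i in G minor has root G; the chord is G-Bb-D.
The figure 6 means first inversion — the third is in the bass.

Bb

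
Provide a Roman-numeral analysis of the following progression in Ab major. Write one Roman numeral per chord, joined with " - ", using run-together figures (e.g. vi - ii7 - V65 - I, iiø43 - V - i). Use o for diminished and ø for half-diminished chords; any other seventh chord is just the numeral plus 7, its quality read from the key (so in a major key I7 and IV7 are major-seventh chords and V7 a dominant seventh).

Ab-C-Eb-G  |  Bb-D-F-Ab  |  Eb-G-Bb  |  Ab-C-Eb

I7 - V7/V - V - I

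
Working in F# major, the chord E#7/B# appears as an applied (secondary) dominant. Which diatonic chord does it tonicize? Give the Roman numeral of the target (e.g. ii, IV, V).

iii

The chord is a dominant seventh chord on E#.
A dominant resolves down a perfect fifth: E# → A#. In F# major, A# is scale degree 3, i.e. iii.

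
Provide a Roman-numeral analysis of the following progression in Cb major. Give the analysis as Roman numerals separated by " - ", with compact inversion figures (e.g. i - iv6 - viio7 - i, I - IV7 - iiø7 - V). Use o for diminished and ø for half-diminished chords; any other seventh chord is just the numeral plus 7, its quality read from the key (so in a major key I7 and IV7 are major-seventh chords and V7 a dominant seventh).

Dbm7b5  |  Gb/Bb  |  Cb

iiø7 - V6 - I

Dbm7b5: half-diminished seventh chord on Db — chromatic; iiø7 (borrowed from the parallel minor).
Gb/Bb has root Gb, degree 5 in Cb major, so V6.
Cb: major triad on Cb = scale degree 1 → I.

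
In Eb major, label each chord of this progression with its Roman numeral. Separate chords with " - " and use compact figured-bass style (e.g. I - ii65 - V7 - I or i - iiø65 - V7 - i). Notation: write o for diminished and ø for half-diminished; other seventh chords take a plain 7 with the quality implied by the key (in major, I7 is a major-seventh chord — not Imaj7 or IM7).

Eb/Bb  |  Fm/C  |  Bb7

I64 - ii64 - V7

Eb/Bb: major triad on Eb = scale degree 1 → I64.
Fm/C: root F is the supertonic; minor triad there is ii64.
Bb7: root Bb is the dominant; dominant seventh chord there is V7.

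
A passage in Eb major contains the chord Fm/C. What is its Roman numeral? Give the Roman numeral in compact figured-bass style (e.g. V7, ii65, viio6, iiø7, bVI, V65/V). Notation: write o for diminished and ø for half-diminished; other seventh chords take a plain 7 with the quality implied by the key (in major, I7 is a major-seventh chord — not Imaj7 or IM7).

ii64

Stacked in thirds the chord is F-Ab-C: a minor triad on F.
F is scale degree 2 in Eb major, and a minor triad on that degree is written ii.
With C in the bass the chord is in second inversion, so the figured bass is 64.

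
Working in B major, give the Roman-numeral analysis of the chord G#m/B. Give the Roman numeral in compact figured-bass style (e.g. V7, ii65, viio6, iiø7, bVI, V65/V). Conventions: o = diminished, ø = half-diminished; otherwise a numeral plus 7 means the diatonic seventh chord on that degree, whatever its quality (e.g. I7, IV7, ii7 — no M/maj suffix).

vi6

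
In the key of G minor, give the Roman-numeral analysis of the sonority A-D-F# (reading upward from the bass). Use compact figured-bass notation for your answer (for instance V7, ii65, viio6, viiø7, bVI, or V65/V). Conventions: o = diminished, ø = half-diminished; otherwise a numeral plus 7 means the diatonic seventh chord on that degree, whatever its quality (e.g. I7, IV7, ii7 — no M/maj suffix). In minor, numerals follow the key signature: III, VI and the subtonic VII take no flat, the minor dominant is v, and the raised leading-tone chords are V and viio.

Stacked in thirds the chord is D-F#-A: a major triad on D.
In G minor, D is the dominant; the diatonic major triad there is V.
With A in the bass the chord is in second inversion, so the figured bass is 64.

V64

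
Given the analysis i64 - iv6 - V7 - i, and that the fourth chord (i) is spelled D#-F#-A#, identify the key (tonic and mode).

D# minor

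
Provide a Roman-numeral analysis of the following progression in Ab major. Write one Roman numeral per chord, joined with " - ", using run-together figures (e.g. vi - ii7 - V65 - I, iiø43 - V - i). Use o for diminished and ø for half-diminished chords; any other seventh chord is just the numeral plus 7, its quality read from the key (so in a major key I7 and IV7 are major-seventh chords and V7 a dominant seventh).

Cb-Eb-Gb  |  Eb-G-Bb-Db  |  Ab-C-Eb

Cb-Eb-Gb: major triad on Cb — chromatic; bIII (borrowed from the parallel minor).
Eb-G-Bb-Db: root Eb is the dominant; dominant seventh chord there is V7.
Ab-C-Eb has root Ab, degree 1 in Ab major, so I.

bIII - V7 - I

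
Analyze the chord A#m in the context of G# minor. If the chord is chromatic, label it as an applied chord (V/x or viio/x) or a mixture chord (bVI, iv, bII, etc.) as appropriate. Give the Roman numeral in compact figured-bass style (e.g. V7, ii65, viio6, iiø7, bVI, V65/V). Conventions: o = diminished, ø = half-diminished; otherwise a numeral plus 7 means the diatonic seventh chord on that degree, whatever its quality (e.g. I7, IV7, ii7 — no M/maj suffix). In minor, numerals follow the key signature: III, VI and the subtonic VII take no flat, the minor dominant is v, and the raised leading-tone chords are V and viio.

ii

Stacked in thirds the chord is A#-C#-E#: a minor triad on A#.
A# is the second degree of G# minor. This is the minor supertonic, borrowed from the parallel major (the Dorian ii).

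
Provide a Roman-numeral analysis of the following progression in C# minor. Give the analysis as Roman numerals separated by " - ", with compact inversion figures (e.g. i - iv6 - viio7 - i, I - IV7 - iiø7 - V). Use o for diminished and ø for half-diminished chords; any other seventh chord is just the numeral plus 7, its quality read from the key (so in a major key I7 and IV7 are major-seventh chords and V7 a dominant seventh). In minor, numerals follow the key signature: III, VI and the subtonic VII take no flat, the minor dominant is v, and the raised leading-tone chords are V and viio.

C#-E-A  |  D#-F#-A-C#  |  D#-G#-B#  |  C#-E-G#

C#-E-A: root A is the submediant; major triad there is VI6.
D#-F#-A-C#: half-diminished seventh chord on D# = scale degree 2 → iiø7.
D#-G#-B#: major triad on G# = scale degree 5 → V64.
C#-E-G#: minor triad on C# = scale degree 1 → i.

VI6 - iiø7 - V64 - i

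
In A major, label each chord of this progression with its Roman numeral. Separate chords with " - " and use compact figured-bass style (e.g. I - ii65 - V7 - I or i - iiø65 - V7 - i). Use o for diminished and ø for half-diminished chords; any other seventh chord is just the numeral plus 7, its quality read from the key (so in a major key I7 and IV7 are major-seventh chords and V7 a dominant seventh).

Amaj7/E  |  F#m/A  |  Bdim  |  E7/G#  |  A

Amaj7/E has root A, degree 1 in A major, so I43.
F#m/A: minor triad on F# = scale degree 6 → vi6.
Bdim: diminished triad on B — chromatic; iio (borrowed from the parallel minor).
E7/G# has root E, degree 5 in A major, so V65.
A: root A is the tonic; major triad there is I.

I43 - vi6 - iio - V65 - I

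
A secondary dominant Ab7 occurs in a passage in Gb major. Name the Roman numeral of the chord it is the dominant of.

The chord is a dominant seventh chord on Ab.
A dominant resolves down a perfect fifth: Ab → Db. In Gb major, Db is scale degree 5, i.e. V.

V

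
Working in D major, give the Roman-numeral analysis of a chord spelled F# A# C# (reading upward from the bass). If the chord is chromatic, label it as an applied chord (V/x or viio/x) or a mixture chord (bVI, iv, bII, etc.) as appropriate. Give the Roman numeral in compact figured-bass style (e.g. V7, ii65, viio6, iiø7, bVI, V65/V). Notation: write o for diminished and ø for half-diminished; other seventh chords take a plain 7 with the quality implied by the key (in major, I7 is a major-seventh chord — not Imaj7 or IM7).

The pitches F#-A#-C# form a major triad rooted on F#.
F# is not a diatonic chord root with this quality in D major, but it lies a perfect fifth above B (vi), so the chord functions as an applied dominant of vi.

V/vi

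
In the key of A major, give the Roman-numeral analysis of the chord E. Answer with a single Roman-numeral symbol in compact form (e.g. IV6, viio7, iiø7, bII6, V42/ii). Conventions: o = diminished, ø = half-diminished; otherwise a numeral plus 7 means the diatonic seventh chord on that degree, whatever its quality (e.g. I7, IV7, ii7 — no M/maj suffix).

V

The pitches E-G#-B form a major triad rooted on E.
E is scale degree 5 in A major, and a major triad on that degree is written V.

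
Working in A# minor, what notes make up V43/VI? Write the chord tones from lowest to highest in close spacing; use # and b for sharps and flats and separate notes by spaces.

The slash means an applied dominant: we want the dominant of VI. In A# minor, VI is F# major, and its dominant is built on C#.
Building a dominant seventh chord on C# gives C#-E#-G#-B.
The figured bass 43 indicates second inversion, placing the fifth (G#) in the bass: G#-B-C#-E#.

G# B C# E#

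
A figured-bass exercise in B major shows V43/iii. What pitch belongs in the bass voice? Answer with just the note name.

The applied chord V43/iii is rooted on A#: A#-C##-E#-G#.
The figure 43 means second inversion — the fifth is in the bass.

E#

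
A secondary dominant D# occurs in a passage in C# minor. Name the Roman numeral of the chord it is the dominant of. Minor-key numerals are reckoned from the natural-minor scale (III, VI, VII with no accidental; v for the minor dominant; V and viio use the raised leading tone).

The chord is a major triad on D#.
A dominant resolves down a perfect fifth: D# → G#. In C# minor, G# is scale degree 5, i.e. V.

V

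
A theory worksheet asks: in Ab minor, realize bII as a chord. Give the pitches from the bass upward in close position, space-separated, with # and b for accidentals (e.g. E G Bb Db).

Bbb Db Fb

Scale degree 2 in Ab minor is Bb; lowering it a half step gives Bbb. bII is the Neapolitan chord — a major triad on the lowered second degree.
So the chord is Bbb-Db-Fb.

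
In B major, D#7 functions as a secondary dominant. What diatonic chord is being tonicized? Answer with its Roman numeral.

The chord is a dominant seventh chord on D#.
A dominant resolves down a perfect fifth: D# → G#. In B major, G# is scale degree 6, i.e. vi.

vi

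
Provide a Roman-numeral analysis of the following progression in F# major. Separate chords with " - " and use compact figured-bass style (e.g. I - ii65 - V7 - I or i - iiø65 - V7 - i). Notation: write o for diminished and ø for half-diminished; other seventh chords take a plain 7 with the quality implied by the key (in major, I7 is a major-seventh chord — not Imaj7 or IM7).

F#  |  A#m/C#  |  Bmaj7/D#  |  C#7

I - iii6 - IV65 - V7

F# has root F#, degree 1 in F# major, so I.
A#m/C# has root A#, degree 3 in F# major, so iii6.
Bmaj7/D# has root B, degree 4 in F# major, so IV65.
C#7: dominant seventh chord on C# = scale degree 5 → V7.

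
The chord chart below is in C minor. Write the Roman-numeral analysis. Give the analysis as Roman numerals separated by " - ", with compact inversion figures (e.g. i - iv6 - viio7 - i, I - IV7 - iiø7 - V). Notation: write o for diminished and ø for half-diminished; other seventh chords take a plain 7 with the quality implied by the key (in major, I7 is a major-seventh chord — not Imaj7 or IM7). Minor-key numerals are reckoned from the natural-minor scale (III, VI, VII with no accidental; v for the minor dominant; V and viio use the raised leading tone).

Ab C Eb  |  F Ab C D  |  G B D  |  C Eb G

VI - iiø65 - V - i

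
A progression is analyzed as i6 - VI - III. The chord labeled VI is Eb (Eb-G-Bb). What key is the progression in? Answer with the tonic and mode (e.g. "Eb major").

The anchor chord is a major triad on Eb, labeled VI.
If Eb is scale degree 6 and the mode makes that degree carry a major triad, the tonic is G and the mode is minor.

G minor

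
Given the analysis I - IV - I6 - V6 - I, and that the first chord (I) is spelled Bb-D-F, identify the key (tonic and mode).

The chord Bb is a major triad rooted on Bb; its label is I.
If Bb is scale degree 1 and the mode makes that degree carry a major triad, the tonic is Bb and the mode is major.

Bb major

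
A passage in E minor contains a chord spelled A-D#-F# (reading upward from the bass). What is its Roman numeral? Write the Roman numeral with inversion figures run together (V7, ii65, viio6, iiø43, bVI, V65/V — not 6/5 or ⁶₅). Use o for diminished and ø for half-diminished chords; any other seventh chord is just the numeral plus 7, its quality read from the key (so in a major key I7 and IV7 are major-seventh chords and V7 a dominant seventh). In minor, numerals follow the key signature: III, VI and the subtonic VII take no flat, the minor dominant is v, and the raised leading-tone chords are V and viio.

viio64

The pitches D#-F#-A form a diminished triad rooted on D#.
D# is scale degree 7 in E minor, and a diminished triad on that degree is written viio.
With A in the bass the chord is in second inversion, so the figured bass is 64.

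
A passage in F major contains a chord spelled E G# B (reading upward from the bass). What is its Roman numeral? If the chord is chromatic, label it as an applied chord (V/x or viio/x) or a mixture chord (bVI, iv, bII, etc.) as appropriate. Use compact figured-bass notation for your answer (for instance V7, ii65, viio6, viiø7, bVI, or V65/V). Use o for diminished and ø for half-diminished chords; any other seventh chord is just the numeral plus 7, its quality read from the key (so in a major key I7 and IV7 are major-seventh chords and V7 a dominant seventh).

V/iii

The pitches E-G#-B form a major triad rooted on E.
E is not a diatonic chord root with this quality in F major, but it lies a perfect fifth above A (iii), so the chord functions as an applied dominant of iii.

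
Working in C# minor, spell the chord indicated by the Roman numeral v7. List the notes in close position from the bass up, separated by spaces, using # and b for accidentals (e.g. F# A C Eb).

The numeral's case and figure indicate a minor seventh chord. In C# minor its root, scale degree 5, is G#.
Stacking thirds from G# gives G#-B-D#-F#.

G# B D# F#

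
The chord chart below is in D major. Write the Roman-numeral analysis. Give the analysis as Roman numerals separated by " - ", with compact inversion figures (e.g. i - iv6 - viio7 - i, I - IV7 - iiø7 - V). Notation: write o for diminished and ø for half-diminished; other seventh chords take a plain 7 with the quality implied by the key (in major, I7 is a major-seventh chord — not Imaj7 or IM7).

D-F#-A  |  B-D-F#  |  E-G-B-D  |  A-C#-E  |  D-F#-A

D-F#-A: major triad on D = scale degree 1 → I.
B-D-F#: minor triad on B = scale degree 6 → vi.
E-G-B-D: minor seventh chord on E = scale degree 2 → ii7.
A-C#-E has root A, degree 5 in D major, so V.
D-F#-A has root D, degree 1 in D major, so I.

I - vi - ii7 - V - I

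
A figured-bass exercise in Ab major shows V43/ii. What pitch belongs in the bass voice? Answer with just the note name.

The applied chord V43/ii is rooted on F: F-A-C-Eb.
The figure 43 means second inversion — the fifth is in the bass.

C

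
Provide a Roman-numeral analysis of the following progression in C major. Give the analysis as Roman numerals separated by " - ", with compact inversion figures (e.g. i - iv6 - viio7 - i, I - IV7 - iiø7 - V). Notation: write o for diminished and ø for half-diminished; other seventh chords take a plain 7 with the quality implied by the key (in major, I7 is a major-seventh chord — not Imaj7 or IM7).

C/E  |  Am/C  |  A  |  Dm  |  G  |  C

C/E: major triad on C = scale degree 1 → I6.
Am/C: root A is the submediant; minor triad there is vi6.
A: a major triad on A, the applied dominant of ii → V/ii.
Dm has root D, degree 2 in C major, so ii.
G has root G, degree 5 in C major, so V.
C has root C, degree 1 in C major, so I.

I6 - vi6 - V/ii - ii - V - I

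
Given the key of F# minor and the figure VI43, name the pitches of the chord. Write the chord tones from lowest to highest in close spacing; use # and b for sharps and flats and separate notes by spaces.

In F# minor, scale degree 6 is D, and the diatonic chord built there is a major seventh chord.
Stacking thirds from D gives D-F#-A-C#.
The figured bass 43 indicates second inversion, placing the fifth (A) in the bass: A-C#-D-F#.

A C# D F#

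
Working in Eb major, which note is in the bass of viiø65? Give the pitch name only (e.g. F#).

F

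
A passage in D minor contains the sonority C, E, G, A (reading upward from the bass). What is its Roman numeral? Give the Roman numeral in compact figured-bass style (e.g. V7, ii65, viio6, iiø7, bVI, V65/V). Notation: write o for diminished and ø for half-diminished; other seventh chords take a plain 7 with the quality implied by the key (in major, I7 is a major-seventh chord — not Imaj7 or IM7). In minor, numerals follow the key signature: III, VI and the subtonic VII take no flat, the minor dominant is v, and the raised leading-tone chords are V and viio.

v65

Stacked in thirds the chord is A-C-E-G: a minor seventh chord on A.
A is scale degree 5 in D minor, and a minor seventh chord on that degree is written v7.
With C in the bass the chord is in first inversion, so the figured bass is 65.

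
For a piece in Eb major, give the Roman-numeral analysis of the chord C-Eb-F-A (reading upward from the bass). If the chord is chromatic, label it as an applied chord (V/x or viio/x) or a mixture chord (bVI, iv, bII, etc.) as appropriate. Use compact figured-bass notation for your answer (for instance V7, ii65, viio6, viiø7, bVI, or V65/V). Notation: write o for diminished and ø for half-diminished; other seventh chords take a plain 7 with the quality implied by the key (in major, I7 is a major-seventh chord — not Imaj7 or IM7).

V43/V

The pitches F-A-C-Eb form a dominant seventh chord rooted on F.
F is not a diatonic chord root with this quality in Eb major, but it lies a perfect fifth above Bb (V), so the chord functions as an applied dominant of V.
With C in the bass the chord is in second inversion, so the figured bass is 43.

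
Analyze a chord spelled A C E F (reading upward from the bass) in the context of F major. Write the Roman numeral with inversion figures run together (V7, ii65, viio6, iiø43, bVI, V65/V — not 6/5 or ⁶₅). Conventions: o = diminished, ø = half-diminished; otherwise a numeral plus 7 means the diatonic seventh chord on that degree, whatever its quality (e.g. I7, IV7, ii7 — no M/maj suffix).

I65

The pitches F-A-C-E form a major seventh chord rooted on F.
F is scale degree 1 in F major, and a major seventh chord on that degree is written I7.
With A in the bass the chord is in first inversion, so the figured bass is 65.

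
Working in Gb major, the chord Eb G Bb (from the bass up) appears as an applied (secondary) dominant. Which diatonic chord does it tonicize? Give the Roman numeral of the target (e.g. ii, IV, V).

ii

The chord is a major triad on Eb.
A dominant resolves down a perfect fifth: Eb → Ab. In Gb major, Ab is scale degree 2, i.e. ii.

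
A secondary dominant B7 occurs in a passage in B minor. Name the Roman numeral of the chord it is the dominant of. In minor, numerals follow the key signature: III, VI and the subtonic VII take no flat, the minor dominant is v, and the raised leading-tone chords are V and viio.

iv

The chord is a dominant seventh chord on B.
A dominant resolves down a perfect fifth: B → E. In B minor, E is scale degree 4, i.e. iv.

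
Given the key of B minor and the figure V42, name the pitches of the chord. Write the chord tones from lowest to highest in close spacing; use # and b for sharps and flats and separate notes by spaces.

In B minor, the fifth degree is F#. The dominant is major (leading tone raised), so V is a dominant seventh chord.
That chord is spelled F#-A#-C#-E.
With the 42 figure the chord is in third inversion; from the bass E upward in close position it reads E-F#-A#-C#.

E F# A# C#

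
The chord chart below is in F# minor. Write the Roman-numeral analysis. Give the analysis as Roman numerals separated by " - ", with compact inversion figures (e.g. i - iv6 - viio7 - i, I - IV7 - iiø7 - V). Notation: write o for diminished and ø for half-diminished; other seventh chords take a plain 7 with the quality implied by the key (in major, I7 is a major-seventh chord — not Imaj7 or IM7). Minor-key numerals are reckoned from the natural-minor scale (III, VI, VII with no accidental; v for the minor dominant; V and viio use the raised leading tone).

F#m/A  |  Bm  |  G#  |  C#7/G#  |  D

F#m/A: root F# is the tonic; minor triad there is i6.
Bm: root B is the subdominant; minor triad there is iv.
G#: chromatic; G# is V of V, so V/V.
C#7/G#: dominant seventh chord on C# = scale degree 5 → V43.
D: root D is the submediant; major triad there is VI.

i6 - iv - V/V - V43 - VI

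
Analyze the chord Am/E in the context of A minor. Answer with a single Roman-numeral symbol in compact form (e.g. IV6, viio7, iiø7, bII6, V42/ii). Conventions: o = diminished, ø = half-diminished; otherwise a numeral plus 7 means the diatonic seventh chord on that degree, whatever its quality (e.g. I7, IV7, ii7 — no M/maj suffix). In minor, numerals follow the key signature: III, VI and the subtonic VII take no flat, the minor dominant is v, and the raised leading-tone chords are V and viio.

i64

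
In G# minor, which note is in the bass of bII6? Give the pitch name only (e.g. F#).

C#

bII in G# minor has root A; the chord is A-C#-E.
The figure 6 means first inversion — the third is in the bass.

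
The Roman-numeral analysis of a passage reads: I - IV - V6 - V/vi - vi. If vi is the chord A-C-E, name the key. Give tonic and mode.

The chord Am is a minor triad rooted on A; its label is vi.
vi on A implies A is the submediant; that puts the tonic at C, and the lowercase numeral fits major mode.

C major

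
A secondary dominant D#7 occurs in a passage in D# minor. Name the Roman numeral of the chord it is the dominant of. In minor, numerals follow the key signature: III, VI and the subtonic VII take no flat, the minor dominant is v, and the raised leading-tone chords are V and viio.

iv

The chord is a dominant seventh chord on D#.
A dominant resolves down a perfect fifth: D# → G#. In D# minor, G# is scale degree 4, i.e. iv.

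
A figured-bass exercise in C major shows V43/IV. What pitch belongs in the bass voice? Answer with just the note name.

G

The applied chord V43/IV is rooted on C: C-E-G-Bb.
The figure 43 means second inversion — the fifth is in the bass.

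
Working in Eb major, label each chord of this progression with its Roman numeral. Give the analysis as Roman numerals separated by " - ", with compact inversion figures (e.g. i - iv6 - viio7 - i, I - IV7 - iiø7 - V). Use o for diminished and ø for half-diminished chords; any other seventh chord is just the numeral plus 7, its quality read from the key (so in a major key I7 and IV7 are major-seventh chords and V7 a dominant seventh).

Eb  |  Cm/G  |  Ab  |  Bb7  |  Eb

I - vi64 - IV - V7 - I

Eb: root Eb is the tonic; major triad there is I.
Cm/G: minor triad on C = scale degree 6 → vi64.
Ab has root Ab, degree 4 in Eb major, so IV.
Bb7: dominant seventh chord on Bb = scale degree 5 → V7.
Eb has root Eb, degree 1 in Eb major, so I.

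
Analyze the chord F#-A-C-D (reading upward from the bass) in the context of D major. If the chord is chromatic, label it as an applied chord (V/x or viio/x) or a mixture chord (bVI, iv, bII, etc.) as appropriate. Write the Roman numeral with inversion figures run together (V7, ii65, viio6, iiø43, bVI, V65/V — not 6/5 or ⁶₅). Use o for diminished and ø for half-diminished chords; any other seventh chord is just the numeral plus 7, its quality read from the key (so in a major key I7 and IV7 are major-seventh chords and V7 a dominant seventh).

V65/IV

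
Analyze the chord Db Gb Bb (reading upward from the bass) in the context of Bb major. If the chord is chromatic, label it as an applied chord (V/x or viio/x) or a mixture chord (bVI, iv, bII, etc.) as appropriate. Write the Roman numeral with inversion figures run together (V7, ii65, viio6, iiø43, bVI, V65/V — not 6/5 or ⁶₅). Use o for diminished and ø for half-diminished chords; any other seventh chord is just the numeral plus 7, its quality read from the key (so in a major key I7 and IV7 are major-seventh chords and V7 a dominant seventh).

Stacked in thirds the chord is Gb-Bb-Db: a major triad on Gb.
Gb is the lowered sixth degree of Bb major (diatonic 6 would be G). This is a major triad on the lowered sixth degree, borrowed from the parallel minor.
With Db in the bass the chord is in second inversion, so the figured bass is 64.

bVI64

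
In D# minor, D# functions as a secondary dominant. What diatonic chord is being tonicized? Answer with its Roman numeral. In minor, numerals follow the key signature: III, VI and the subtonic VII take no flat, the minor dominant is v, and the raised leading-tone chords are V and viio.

iv

The chord is a major triad on D#.
A dominant resolves down a perfect fifth: D# → G#. In D# minor, G# is scale degree 4, i.e. iv.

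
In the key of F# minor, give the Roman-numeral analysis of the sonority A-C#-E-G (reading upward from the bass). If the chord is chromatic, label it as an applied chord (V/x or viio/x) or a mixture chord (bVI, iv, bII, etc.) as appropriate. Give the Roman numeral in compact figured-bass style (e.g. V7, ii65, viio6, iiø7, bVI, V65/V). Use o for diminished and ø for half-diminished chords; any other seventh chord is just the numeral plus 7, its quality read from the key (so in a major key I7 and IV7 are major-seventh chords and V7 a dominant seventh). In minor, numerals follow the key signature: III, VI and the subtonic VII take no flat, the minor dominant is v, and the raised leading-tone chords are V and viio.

Stacked in thirds the chord is A-C#-E-G: a dominant seventh chord on A.
A is not a diatonic chord root with this quality in F# minor, but it lies a perfect fifth above D (VI), so the chord functions as an applied dominant of VI.

V7/VI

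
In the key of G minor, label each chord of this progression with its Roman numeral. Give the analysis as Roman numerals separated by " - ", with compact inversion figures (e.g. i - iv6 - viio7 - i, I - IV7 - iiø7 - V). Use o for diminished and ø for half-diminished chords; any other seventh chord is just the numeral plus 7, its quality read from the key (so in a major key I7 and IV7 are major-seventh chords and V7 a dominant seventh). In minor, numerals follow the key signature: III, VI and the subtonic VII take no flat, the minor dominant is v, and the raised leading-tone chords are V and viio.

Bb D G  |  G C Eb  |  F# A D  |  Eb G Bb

Bb-D-G has root G, degree 1 in G minor, so i6.
G-C-Eb: root C is the subdominant; minor triad there is iv64.
F#-A-D: major triad on D = scale degree 5 → V6.
Eb-G-Bb: root Eb is the submediant; major triad there is VI.

i6 - iv64 - V6 - VI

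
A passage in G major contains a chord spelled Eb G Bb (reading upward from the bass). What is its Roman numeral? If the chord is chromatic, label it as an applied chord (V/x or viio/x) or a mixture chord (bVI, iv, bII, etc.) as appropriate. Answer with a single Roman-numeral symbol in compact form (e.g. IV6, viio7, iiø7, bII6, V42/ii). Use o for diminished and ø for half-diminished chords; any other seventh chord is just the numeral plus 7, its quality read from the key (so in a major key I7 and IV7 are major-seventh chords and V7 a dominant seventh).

bVI

Stacked in thirds the chord is Eb-G-Bb: a major triad on Eb.
Eb is the lowered sixth degree of G major (diatonic 6 would be E). This is a major triad on the lowered sixth degree, borrowed from the parallel minor.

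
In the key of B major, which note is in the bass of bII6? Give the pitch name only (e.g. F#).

E

bII in B major has root C; the chord is C-E-G.
The figure 6 means first inversion — the third is in the bass.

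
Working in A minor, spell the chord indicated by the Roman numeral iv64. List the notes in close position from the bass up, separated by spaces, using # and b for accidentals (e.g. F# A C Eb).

In A minor, scale degree 4 is D, and the diatonic chord built there is a minor triad.
That chord is spelled D-F-A.
With the 64 figure the chord is in second inversion; from the bass A upward in close position it reads A-D-F.

A D F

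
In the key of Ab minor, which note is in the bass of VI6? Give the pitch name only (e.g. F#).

Ab

VI in Ab minor has root Fb; the chord is Fb-Ab-Cb.
The figure 6 means first inversion — the third is in the bass.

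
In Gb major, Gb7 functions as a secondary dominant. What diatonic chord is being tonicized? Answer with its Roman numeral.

IV

The chord is a dominant seventh chord on Gb.
A dominant resolves down a perfect fifth: Gb → Cb. In Gb major, Cb is scale degree 4, i.e. IV.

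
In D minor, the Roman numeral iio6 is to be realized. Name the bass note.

G

iio in D minor has root E; the chord is E-G-Bb.
The figure 6 means first inversion — the third is in the bass.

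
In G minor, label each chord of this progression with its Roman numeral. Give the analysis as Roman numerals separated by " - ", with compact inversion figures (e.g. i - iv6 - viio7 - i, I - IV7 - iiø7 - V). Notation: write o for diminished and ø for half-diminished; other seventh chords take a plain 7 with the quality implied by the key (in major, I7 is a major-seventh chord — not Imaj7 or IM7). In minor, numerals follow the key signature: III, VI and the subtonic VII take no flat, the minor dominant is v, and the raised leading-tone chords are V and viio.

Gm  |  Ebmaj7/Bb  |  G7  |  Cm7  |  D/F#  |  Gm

i - VI43 - V7/iv - iv7 - V6 - i

Gm: root G is the tonic; minor triad there is i.
Ebmaj7/Bb: major seventh chord on Eb = scale degree 6 → VI43.
G7 is the secondary dominant of iv (dominant seventh chord on G): V7/iv.
Cm7 has root C, degree 4 in G minor, so iv7.
D/F# has root D, degree 5 in G minor, so V6.
Gm has root G, degree 1 in G minor, so i.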